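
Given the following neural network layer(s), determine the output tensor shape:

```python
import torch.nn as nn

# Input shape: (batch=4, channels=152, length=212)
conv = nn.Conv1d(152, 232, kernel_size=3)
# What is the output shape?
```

Input: (4, 152, 212) -> Output: (4, 232, 210)

Answer: (4, 232, 210)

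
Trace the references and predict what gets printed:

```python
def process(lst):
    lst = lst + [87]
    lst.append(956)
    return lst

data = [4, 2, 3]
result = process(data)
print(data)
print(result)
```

Key concept: rebinding parameter vs mutation.
Step by step:
`data = [4, 2, 3]` → data = [4, 2, 3]
`result = process(data)` → result = [4, 2, 3, 87, 956]
`print(data)` → prints [4, 2, 3]
`print(result)` → prints [4, 2, 3, 87, 956]

Answer:
[4, 2, 3]
[4, 2, 3, 87, 956]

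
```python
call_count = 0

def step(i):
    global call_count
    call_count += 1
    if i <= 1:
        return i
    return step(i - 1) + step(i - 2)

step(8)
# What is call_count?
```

Calls(i) = 1 + Calls(i-1) + Calls(i-2); Calls(0)=Calls(1)=1. For i=8 this gives 67.

Answer: 67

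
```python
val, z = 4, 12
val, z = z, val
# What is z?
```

Trace:
`val, z = 4, 12` → val = 4; z = 12
`val, z = z, val` → val = 12; z = 4
So z = 4

Answer: 4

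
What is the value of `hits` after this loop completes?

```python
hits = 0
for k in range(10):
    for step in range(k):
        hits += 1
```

Triangle number: 0+1+2+...+9
`hits` takes the values: 0 → 1 → 2 → 3 → 4 → 5 → 6 → 7 → 8 → 9 → 10 → 11 → 12 → 13 → 14 → 15 → 16 → 17 → 18 → 19 → 20 → 21 → 22 → 23 → 24 → 25 → 26 → 27 → 28 → 29 → … → 41 → 42 → 43 → 44 → 45

Answer: 45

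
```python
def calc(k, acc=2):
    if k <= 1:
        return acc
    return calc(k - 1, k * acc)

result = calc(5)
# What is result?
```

Accumulator trace (n, acc): (5, 2) -> (4, 10) -> (3, 40) -> (2, 120) -> (1, 240) -> return 240

Answer: 240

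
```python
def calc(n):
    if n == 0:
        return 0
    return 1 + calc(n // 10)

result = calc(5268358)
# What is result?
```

Count of digits of 5268358: 7

Answer: 7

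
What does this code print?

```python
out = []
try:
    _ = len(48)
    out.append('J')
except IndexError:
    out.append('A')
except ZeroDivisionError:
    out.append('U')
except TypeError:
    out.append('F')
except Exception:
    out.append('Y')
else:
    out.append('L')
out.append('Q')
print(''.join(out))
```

Execution trace: 'F' (except TypeError) → 'Q' (after the try/except). Output: FQ

Answer: FQ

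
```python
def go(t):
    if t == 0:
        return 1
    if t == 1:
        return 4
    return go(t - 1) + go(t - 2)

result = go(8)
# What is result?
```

Build up from base cases: go(0)=1, go(1)=4, go(2)=5, go(3)=9, go(4)=14, go(5)=23, go(6)=37, ..., go(8)=97

Answer: 97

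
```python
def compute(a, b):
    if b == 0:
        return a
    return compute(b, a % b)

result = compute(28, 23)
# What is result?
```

compute(28, 23) -> compute(23, 5) -> compute(5, 3) -> compute(3, 2) -> compute(2, 1) -> compute(1, 0) -> 1

Answer: 1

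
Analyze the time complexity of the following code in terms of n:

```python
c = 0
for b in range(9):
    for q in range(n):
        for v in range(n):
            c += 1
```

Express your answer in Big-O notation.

Each loop level contributes: 1 × n × n. Multiplying the contributions gives O(n^2).

Answer: O(n^2)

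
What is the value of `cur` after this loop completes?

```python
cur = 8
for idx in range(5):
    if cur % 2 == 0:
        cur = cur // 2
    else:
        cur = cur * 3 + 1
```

Collatz-style transformation from 8
`cur` takes the values: 8 → 4 → 2 → 1 → 4 → 2

Answer: 2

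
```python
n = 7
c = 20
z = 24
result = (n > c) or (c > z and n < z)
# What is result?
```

Trace:
`n = 7` → n = 7
`c = 20` → c = 20
`z = 24` → z = 24
`result = (n > c) or (c > z and n < z)` → result = False
So result = False

Answer: False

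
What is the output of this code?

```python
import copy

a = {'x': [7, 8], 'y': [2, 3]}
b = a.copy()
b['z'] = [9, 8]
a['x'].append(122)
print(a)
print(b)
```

Key concept: shallow copy of dict with mutable values.
Step by step:
`a = {'x': [7, 8], 'y': [2, 3]}` → a = {'x': [7, 8], 'y': [2, 3]}
`b = a.copy()` → b = {'x': [7, 8], 'y': [2, 3]}
`b['z'] = [9, 8]` → b = {'x': [7, 8], 'y': [2, 3], 'z': [9, 8]}
`a['x'].append(122)` → a = {'x': [7, 8, 122], 'y': [2, 3]}; b = {'x': [7, 8, 122], 'y': [2, 3], 'z': [9, 8]}
`print(a)` → prints {'x': [7, 8, 122], 'y': [2, 3]}
`print(b)` → prints {'x': [7, 8, 122], 'y': [2, 3], 'z': [9, 8]}

Answer:
{'x': [7, 8, 122], 'y': [2, 3]}
{'x': [7, 8, 122], 'y': [2, 3], 'z': [9, 8]}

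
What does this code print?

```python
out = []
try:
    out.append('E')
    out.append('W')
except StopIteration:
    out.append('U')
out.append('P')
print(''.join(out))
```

Execution trace: 'E' (try body) → 'W' (try body, no exception) → 'P' (after the try/except). Output: EWP

Answer: EWP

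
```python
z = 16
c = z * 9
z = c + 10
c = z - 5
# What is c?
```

Trace:
`z = 16` → z = 16
`c = z * 9` → c = 144
`z = c + 10` → z = 154
`c = z - 5` → c = 149
So c = 149

Answer: 149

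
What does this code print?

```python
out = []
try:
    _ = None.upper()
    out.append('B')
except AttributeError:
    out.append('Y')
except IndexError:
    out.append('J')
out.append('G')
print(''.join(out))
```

Execution trace: 'Y' (except AttributeError) → 'G' (after the try/except). Output: YG

Answer: YG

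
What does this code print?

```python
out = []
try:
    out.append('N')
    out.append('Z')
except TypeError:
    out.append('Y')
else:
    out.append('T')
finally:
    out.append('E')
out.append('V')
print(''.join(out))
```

Execution trace: 'N' (try body) → 'Z' (try body, no exception) → 'T' (else) → 'E' (finally) → 'V' (after the try/except). Output: NZTEV

Answer: NZTEV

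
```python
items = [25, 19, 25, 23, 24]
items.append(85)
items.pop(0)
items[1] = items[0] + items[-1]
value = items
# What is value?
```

Trace:
`items = [25, 19, 25, 23, 24]` → items = [25, 19, 25, 23, 24]
`items.append(85)` → items = [25, 19, 25, 23, 24, 85]
`items.pop(0)` → items = [19, 25, 23, 24, 85]
`items[1] = items[0] + items[-1]` → items = [19, 104, 23, 24, 85]
`value = items` → value = [19, 104, 23, 24, 85]
So value = [19, 104, 23, 24, 85]

Answer: [19, 104, 23, 24, 85]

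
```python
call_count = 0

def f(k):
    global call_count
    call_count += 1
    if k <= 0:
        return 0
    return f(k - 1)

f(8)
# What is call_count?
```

Linear recursion stepping by 1: 9 calls from k=8 down to ≤0.

Answer: 9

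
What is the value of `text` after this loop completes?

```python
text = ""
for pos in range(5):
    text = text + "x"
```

Repeat 'x' 5 times
`text` takes the values: "" → "x" → "xx" → "xxx" → "xxxx" → "xxxxx"

Answer: "xxxxx"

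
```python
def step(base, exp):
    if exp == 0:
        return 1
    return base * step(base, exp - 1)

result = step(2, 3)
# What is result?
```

step(2, 3) = 2 * 2 * 2 = 8

Answer: 8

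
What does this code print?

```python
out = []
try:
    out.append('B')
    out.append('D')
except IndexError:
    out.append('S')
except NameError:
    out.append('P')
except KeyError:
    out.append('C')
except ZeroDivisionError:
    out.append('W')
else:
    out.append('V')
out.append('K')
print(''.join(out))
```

Execution trace: 'B' (try body) → 'D' (try body, no exception) → 'V' (else) → 'K' (after the try/except). Output: BDVK

Answer: BDVK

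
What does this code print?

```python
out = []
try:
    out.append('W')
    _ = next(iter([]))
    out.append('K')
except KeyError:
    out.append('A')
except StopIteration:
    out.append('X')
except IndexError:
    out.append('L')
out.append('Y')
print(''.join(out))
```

Execution trace: 'W' (try body) → 'X' (except StopIteration) → 'Y' (after the try/except). Output: WXY

Answer: WXY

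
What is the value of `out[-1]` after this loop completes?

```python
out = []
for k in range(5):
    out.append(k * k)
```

Last element of squares 0 to 4
`out` takes the values: [] → [0] → [0, 1] → [0, 1, 4] → [0, 1, 4, 9] → [0, 1, 4, 9, 16]
So `out[-1]` = 16

Answer: 16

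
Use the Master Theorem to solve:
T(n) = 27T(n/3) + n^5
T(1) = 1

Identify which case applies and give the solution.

a=27, b=3, f(n)=n^5. log_3(27) = 3. Since c=5 > 3 and the regularity condition holds (27(n/3)^5 = (27/3^5)n^5 with 27/3^5 < 1), Case 3 applies: T(n) = Θ(f(n)) = O(n^5).

Answer: O(n^5) - Case 3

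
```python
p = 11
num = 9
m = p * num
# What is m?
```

Trace:
`p = 11` → p = 11
`num = 9` → num = 9
`m = p * num` → m = 99
So m = 99

Answer: 99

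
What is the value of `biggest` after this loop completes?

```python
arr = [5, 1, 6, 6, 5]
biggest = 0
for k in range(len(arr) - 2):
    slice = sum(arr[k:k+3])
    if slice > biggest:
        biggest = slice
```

Max sum of 3-element window in [5, 1, 6, 6, 5]
`biggest` takes the values: 0 → 12 → 13 → 17

Answer: 17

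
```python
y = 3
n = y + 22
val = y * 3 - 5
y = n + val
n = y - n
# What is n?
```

Trace:
`y = 3` → y = 3
`n = y + 22` → n = 25
`val = y * 3 - 5` → val = 4
`y = n + val` → y = 29
`n = y - n` → n = 4
So n = 4

Answer: 4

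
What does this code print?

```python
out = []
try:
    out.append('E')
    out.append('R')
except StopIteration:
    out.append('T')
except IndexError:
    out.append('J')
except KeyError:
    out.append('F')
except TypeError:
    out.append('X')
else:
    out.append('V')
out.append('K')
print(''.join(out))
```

Execution trace: 'E' (try body) → 'R' (try body, no exception) → 'V' (else) → 'K' (after the try/except). Output: ERVK

Answer: ERVK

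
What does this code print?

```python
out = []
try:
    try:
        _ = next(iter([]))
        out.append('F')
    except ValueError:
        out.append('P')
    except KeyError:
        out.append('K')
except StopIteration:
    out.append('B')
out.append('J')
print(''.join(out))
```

Execution trace: 'B' (outer except StopIteration) → 'J' (after the try/except). Output: BJ

Answer: BJ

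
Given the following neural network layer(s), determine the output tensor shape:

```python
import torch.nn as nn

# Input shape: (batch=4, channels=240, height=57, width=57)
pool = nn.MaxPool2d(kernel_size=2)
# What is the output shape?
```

Input: (4, 240, 57, 57) -> Output: (4, 240, 28, 28)

Answer: (4, 240, 28, 28)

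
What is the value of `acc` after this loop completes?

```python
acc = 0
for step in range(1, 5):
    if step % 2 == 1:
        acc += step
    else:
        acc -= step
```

Add odd, subtract even
`acc` takes the values: 0 → 1 → -1 → 2 → -2

Answer: -2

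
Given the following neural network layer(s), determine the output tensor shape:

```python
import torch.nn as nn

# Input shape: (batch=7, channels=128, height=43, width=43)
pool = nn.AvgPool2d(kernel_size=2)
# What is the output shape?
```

Input: (7, 128, 43, 43) -> Output: (7, 128, 21, 21)

Answer: (7, 128, 21, 21)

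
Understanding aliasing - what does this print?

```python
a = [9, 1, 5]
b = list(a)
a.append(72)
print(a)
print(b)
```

Key concept: list() constructor creates copy.
Step by step:
`a = [9, 1, 5]` → a = [9, 1, 5]
`b = list(a)` → b = [9, 1, 5]
`a.append(72)` → a = [9, 1, 5, 72]
`print(a)` → prints [9, 1, 5, 72]
`print(b)` → prints [9, 1, 5]

Answer:
[9, 1, 5, 72]
[9, 1, 5]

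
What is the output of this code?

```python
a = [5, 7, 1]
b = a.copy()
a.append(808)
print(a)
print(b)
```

Key concept: list.copy() creates independent copy.
Step by step:
`a = [5, 7, 1]` → a = [5, 7, 1]
`b = a.copy()` → b = [5, 7, 1]
`a.append(808)` → a = [5, 7, 1, 808]
`print(a)` → prints [5, 7, 1, 808]
`print(b)` → prints [5, 7, 1]

Answer:
[5, 7, 1, 808]
[5, 7, 1]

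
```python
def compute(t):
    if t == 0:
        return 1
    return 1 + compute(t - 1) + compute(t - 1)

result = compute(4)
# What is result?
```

compute(t) = 1 + 2·compute(t-1), compute(0)=1. Closed form: (1+1)·2^4 - 1 = 31.

Answer: 31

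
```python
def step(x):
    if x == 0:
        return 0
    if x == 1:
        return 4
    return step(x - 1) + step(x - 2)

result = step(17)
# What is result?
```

Build up from base cases: step(0)=0, step(1)=4, step(2)=4, step(3)=8, step(4)=12, step(5)=20, step(6)=32, ..., step(17)=6388

Answer: 6388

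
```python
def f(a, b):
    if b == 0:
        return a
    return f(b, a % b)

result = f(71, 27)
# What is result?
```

f(71, 27) -> f(27, 17) -> f(17, 10) -> f(10, 7) -> f(7, 3) -> f(3, 1) -> f(1, 0) -> 1

Answer: 1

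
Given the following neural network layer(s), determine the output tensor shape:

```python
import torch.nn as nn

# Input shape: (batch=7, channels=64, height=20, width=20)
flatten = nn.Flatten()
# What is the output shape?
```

Input: (7, 64, 20, 20) -> Output: (7, 25600)

Answer: (7, 25600)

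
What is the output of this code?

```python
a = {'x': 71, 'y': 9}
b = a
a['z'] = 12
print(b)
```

Key concept: dict aliasing.
Step by step:
`a = {'x': 71, 'y': 9}` → a = {'x': 71, 'y': 9}
`b = a` → b = {'x': 71, 'y': 9} (same object as a)
`a['z'] = 12` → a = {'x': 71, 'y': 9, 'z': 12} (same object as b); b = {'x': 71, 'y': 9, 'z': 12} (same object as a)
`print(b)` → prints {'x': 71, 'y': 9, 'z': 12}

Answer: {'x': 71, 'y': 9, 'z': 12}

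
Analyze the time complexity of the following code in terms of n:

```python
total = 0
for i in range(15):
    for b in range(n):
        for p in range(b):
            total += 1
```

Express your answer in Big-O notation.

Each loop level contributes: 1 × n × n. Multiplying the contributions gives O(n^2).

Answer: O(n^2)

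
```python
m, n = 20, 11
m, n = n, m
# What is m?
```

Trace:
`m, n = 20, 11` → m = 20; n = 11
`m, n = n, m` → m = 11; n = 20
So m = 11

Answer: 11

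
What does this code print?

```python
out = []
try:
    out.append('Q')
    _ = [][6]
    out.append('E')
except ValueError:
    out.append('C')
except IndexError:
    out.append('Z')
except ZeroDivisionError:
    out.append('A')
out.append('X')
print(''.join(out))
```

Execution trace: 'Q' (try body) → 'Z' (except IndexError) → 'X' (after the try/except). Output: QZX

Answer: QZX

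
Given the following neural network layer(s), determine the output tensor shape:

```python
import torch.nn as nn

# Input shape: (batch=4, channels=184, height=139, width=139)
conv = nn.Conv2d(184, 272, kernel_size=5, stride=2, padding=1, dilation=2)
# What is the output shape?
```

Input: (4, 184, 139, 139) -> Output: (4, 272, 67, 67)

Answer: (4, 272, 67, 67)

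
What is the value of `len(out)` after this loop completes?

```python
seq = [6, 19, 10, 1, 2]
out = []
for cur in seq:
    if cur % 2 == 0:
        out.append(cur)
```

Count even numbers in [6, 19, 10, 1, 2]
`out` takes the values: [] → [6] → [6, 10] → [6, 10, 2]
So `len(out)` = 3

Answer: 3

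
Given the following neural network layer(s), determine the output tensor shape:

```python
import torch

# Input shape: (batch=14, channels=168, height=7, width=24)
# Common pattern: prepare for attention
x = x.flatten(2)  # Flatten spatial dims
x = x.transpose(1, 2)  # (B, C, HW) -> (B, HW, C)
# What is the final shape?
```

Input: (14, 168, 7, 24) -> after flatten(2): (14, 168, 168) -> Output: (14, 168, 168)

Answer: (14, 168, 168)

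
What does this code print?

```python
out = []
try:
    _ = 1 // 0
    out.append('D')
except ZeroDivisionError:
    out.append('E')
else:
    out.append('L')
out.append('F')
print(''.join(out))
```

Execution trace: 'E' (except ZeroDivisionError) → 'F' (after the try/except). Output: EF

Answer: EF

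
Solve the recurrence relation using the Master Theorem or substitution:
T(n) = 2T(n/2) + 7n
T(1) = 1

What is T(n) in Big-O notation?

By Master Theorem: a=2, b=2, f(n)=7n. Since log_2(2) = 1 and f(n) = Θ(n^1), Case 2 applies. T(n) = O(n log n).

Answer: O(n log n)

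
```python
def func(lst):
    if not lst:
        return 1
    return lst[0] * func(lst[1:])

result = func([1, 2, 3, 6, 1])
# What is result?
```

Product over [1, 2, 3, 6, 1] = 1 * 2 * 3 * 6 * 1 = 36

Answer: 36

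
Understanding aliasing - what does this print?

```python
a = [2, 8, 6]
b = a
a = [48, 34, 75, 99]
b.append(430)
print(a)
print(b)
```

Key concept: rebinding vs mutation: a is rebound to a new list, b still points at the original.
Step by step:
`a = [2, 8, 6]` → a = [2, 8, 6]
`b = a` → b = [2, 8, 6] (same object as a)
`a = [48, 34, 75, 99]` → a = [48, 34, 75, 99]
`b.append(430)` → b = [2, 8, 6, 430]
`print(a)` → prints [48, 34, 75, 99]
`print(b)` → prints [2, 8, 6, 430]

Answer:
[48, 34, 75, 99]
[2, 8, 6, 430]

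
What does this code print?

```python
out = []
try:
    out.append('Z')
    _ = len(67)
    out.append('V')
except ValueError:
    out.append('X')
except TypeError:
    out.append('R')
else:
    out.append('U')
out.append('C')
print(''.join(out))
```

Execution trace: 'Z' (try body) → 'R' (except TypeError) → 'C' (after the try/except). Output: ZRC

Answer: ZRC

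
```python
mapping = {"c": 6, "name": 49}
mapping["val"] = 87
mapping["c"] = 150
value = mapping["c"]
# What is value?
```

Trace:
`mapping = {"c": 6, "name": 49}` → mapping = {'c': 6, 'name': 49}
`mapping["val"] = 87` → mapping = {'c': 6, 'name': 49, 'val': 87}
`mapping["c"] = 150` → mapping = {'c': 150, 'name': 49, 'val': 87}
`value = mapping["c"]` → value = 150
So value = 150

Answer: 150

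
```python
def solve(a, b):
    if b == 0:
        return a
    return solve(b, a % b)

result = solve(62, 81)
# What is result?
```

solve(62, 81) -> solve(81, 62) -> solve(62, 19) -> solve(19, 5) -> solve(5, 4) -> solve(4, 1) -> solve(1, 0) -> 1

Answer: 1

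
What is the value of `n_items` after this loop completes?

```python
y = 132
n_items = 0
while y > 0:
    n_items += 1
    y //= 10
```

Count digits by repeated division by 10
`n_items` takes the values: 0 → 1 → 2 → 3

Answer: 3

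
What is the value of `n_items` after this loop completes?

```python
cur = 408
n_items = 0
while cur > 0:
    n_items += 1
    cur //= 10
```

Count digits by repeated division by 10
`n_items` takes the values: 0 → 1 → 2 → 3

Answer: 3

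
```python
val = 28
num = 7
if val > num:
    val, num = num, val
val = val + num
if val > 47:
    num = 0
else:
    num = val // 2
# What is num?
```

Trace:
`val = 28` → val = 28
`num = 7` → num = 7
`if val > num: ...` → val > num is True → val = 7; num = 28
`val = val + num` → val = 35
`if val > 47: ...` → val > 47 is False, take else branch → num = 17
So num = 17

Answer: 17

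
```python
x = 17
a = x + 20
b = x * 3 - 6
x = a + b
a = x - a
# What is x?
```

Trace:
`x = 17` → x = 17
`a = x + 20` → a = 37
`b = x * 3 - 6` → b = 45
`x = a + b` → x = 82
`a = x - a` → a = 45
So x = 82

Answer: 82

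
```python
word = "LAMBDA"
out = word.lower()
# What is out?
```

Trace:
`word = "LAMBDA"` → word = 'LAMBDA'
`out = word.lower()` → out = 'lambda'
So out = 'lambda'

Answer: 'lambda'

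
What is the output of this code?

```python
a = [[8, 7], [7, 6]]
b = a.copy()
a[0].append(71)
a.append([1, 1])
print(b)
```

Key concept: shallow copy with nested lists.
Step by step:
`a = [[8, 7], [7, 6]]` → a = [[8, 7], [7, 6]]
`b = a.copy()` → b = [[8, 7], [7, 6]]
`a[0].append(71)` → a = [[8, 7, 71], [7, 6]]; b = [[8, 7, 71], [7, 6]]
`a.append([1, 1])` → a = [[8, 7, 71], [7, 6], [1, 1]]
`print(b)` → prints [[8, 7, 71], [7, 6]]

Answer: [[8, 7, 71], [7, 6]]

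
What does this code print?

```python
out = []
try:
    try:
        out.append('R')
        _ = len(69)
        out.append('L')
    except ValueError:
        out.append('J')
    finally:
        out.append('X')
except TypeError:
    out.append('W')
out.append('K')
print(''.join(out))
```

Execution trace: 'R' (try body) → 'X' (finally) → 'W' (outer except TypeError) → 'K' (after the try/except). Output: RXWK

Answer: RXWK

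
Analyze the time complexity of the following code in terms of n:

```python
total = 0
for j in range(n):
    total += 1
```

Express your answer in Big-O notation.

Each loop level contributes: n. Multiplying the contributions gives O(n).

Answer: O(n)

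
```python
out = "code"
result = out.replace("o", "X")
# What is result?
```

Trace:
`out = "code"` → out = 'code'
`result = out.replace("o", "X")` → result = 'cXde'
So result = 'cXde'

Answer: 'cXde'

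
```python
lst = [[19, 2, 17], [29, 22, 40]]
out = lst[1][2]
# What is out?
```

Trace:
`lst = [[19, 2, 17], [29, 22, 40]]` → lst = [[19, 2, 17], [29, 22, 40]]
`out = lst[1][2]` → out = 40
So out = 40

Answer: 40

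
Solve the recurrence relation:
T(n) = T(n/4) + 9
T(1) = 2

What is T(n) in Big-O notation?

Each step divides n by 4 and adds 9. After log_4(n) steps we reach T(1)=2. So T(n) = 9·log_4(n) + 2 = O(log n).

Answer: O(log n)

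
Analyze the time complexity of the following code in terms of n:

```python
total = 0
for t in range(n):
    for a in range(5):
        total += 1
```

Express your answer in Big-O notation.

Each loop level contributes: n × 1. Multiplying the contributions gives O(n).

Answer: O(n)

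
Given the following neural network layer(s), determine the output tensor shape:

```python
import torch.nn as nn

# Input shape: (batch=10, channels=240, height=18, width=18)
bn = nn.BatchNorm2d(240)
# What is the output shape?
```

Input: (10, 240, 18, 18) -> Output: (10, 240, 18, 18)

Answer: (10, 240, 18, 18)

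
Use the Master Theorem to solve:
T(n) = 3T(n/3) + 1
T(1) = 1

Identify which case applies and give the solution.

a=3, b=3, f(n)=1. log_3(3) = 1. Since c=0 < 1, Case 1 applies: T(n) = Θ(n^log_b(a)) = O(n).

Answer: O(n) - Case 1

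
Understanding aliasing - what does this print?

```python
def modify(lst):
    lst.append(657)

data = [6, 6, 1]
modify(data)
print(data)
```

Key concept: function modifies passed list.
Step by step:
`data = [6, 6, 1]` → data = [6, 6, 1]
`modify(data)` → data = [6, 6, 1, 657]
`print(data)` → prints [6, 6, 1, 657]

Answer: [6, 6, 1, 657]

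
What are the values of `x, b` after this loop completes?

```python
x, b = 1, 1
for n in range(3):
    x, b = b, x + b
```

Fibonacci: after 3 iterations
`x, b` takes the values: (1, 1) → (1, 2) → (2, 3) → (3, 5)

Answer: 3, 5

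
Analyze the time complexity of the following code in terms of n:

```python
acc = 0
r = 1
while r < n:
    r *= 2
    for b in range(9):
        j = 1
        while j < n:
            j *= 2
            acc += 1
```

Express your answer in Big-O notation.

Each loop level contributes: log n × 1 × log n. Multiplying the contributions gives O(log² n).

Answer: O(log² n)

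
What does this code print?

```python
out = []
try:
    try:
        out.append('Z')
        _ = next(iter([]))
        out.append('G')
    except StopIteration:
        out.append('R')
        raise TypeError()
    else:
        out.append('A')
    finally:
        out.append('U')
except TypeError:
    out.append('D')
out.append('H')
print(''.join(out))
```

Execution trace: 'Z' (inner try body) → 'R' (inner except StopIteration) → 'U' (inner finally) → 'D' (outer except TypeError) → 'H' (after the try/except). Output: ZRUDH

Answer: ZRUDH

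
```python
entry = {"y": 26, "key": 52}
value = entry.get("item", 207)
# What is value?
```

Trace:
`entry = {"y": 26, "key": 52}` → entry = {'y': 26, 'key': 52}
`value = entry.get("item", 207)` → value = 207
So value = 207

Answer: 207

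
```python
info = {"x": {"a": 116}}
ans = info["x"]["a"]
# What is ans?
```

Trace:
`info = {"x": {"a": 116}}` → info = {'x': {'a': 116}}
`ans = info["x"]["a"]` → ans = 116
So ans = 116

Answer: 116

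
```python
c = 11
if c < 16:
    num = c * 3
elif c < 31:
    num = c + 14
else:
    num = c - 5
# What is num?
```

Trace:
`c = 11` → c = 11
`if c < 16: ...` → c < 16 is True → num = 33
So num = 33

Answer: 33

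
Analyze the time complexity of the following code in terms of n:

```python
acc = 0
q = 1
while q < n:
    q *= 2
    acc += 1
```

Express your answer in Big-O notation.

Each loop level contributes: log n. Multiplying the contributions gives O(log n).

Answer: O(log n)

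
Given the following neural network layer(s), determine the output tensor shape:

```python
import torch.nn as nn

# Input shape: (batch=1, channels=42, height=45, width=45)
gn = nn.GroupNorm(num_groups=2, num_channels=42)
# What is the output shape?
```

Input: (1, 42, 45, 45) -> Output: (1, 42, 45, 45)

Answer: (1, 42, 45, 45)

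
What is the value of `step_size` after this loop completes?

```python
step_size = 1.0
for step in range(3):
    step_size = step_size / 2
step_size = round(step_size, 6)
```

Halving LR 3 times: 1 / 2^3
`step_size` takes the values: 1.0 → 0.5 → 0.25 → 0.125

Answer: 0.125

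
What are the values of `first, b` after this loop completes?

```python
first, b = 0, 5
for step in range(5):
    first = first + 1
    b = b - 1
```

first goes 0→5, b goes 5→0
`first, b` takes the values: (0, 5) → (1, 5) → (1, 4) → (2, 4) → (2, 3) → (3, 3) → (3, 2) → (4, 2) → (4, 1) → (5, 1) → (5, 0)

Answer: 5, 0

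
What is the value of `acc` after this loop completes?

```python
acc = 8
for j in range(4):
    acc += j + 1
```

Start at 8, add 1 to 4 = 18
`acc` takes the values: 8 → 9 → 11 → 14 → 18

Answer: 18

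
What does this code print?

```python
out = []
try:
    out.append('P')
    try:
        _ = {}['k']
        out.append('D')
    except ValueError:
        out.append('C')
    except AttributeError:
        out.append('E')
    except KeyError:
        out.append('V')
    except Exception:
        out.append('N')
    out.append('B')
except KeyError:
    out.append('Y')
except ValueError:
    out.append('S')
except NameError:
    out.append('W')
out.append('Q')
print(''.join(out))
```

Execution trace: 'P' (try body) → 'V' (inner except KeyError) → 'B' (try body, no exception) → 'Q' (after the try/except). Output: PVBQ

Answer: PVBQ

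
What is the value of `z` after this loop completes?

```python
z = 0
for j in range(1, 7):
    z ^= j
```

XOR of 1 to 6
`z` takes the values: 0 → 1 → 3 → 0 → 4 → 1 → 7

Answer: 7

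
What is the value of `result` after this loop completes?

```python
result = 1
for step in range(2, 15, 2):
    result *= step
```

Product of even numbers 2 to 14
`result` takes the values: 1 → 2 → 8 → 48 → 384 → 3840 → 46080 → 645120

Answer: 645120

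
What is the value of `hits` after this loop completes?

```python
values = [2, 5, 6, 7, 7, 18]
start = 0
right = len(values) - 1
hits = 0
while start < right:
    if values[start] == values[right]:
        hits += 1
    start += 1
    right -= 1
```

Count matching pairs from ends
`hits` takes the values: 0

Answer: 0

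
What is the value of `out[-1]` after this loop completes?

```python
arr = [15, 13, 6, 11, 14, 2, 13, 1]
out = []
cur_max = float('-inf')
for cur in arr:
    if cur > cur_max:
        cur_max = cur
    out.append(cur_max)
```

Running max ends at 15
`out` takes the values: [] → [15] → [15, 15] → [15, 15, 15] → [15, 15, 15, 15] → [15, 15, 15, 15, 15] → [15, 15, 15, 15, 15, 15] → [15, 15, 15, 15, 15, 15, 15] → [15, 15, 15, 15, 15, 15, 15, 15]
So `out[-1]` = 15

Answer: 15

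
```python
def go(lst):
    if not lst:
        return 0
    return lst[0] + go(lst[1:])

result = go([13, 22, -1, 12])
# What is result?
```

13 + 22 + (-1) + 12 + 0 = 46

Answer: 46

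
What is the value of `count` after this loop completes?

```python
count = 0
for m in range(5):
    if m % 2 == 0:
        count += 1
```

Count numbers divisible by 2 in range(5)
`count` takes the values: 0 → 1 → 2 → 3

Answer: 3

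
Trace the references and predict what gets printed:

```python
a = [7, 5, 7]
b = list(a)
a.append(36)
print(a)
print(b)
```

Key concept: list() constructor creates copy.
Step by step:
`a = [7, 5, 7]` → a = [7, 5, 7]
`b = list(a)` → b = [7, 5, 7]
`a.append(36)` → a = [7, 5, 7, 36]
`print(a)` → prints [7, 5, 7, 36]
`print(b)` → prints [7, 5, 7]

Answer:
[7, 5, 7, 36]
[7, 5, 7]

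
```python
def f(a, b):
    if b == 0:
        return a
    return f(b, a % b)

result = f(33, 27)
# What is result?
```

f(33, 27) -> f(27, 6) -> f(6, 3) -> f(3, 0) -> 3

Answer: 3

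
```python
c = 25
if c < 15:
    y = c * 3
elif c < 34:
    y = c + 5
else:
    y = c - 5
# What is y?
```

Trace:
`c = 25` → c = 25
`if c < 15: ...` → c < 15 is False, c < 34 is True → y = 30
So y = 30

Answer: 30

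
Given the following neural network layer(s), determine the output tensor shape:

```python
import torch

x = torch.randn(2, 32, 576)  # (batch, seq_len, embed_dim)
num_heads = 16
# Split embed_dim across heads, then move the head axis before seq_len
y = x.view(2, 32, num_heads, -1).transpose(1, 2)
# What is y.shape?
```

Input: (2, 32, 576) -> head_dim = 576 // 16 = 36; after view: (2, 32, 16, 36) -> after transpose(1, 2): (2, 16, 32, 36) -> Output: (2, 16, 32, 36)

Answer: (2, 16, 32, 36)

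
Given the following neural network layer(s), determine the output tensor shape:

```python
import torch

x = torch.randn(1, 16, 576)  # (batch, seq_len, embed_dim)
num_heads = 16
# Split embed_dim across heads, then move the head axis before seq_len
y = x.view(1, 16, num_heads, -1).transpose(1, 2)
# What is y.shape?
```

Input: (1, 16, 576) -> head_dim = 576 // 16 = 36; after view: (1, 16, 16, 36) -> after transpose(1, 2): (1, 16, 16, 36) -> Output: (1, 16, 16, 36)

Answer: (1, 16, 16, 36)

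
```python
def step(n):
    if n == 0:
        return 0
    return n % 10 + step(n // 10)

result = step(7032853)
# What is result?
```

Sum of digits of 7032853: 3 + 5 + 8 + 2 + 3 + 0 + 7 = 28

Answer: 28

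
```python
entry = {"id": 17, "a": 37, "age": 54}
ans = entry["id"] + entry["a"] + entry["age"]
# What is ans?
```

Trace:
`entry = {"id": 17, "a": 37, "age": 54}` → entry = {'id': 17, 'a': 37, 'age': 54}
`ans = entry["id"] + entry["a"] + entry["age"]` → ans = 108
So ans = 108

Answer: 108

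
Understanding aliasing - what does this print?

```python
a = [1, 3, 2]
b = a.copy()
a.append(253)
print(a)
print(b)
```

Key concept: list.copy() creates independent copy.
Step by step:
`a = [1, 3, 2]` → a = [1, 3, 2]
`b = a.copy()` → b = [1, 3, 2]
`a.append(253)` → a = [1, 3, 2, 253]
`print(a)` → prints [1, 3, 2, 253]
`print(b)` → prints [1, 3, 2]

Answer:
[1, 3, 2, 253]
[1, 3, 2]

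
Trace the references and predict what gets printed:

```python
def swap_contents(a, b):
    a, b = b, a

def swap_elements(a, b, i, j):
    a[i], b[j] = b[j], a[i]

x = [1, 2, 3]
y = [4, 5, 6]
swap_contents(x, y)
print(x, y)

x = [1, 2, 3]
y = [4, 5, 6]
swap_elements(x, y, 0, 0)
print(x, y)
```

Key concept: parameter rebinding vs mutation.
Step by step:
`x = [1, 2, 3]` → x = [1, 2, 3]
`y = [4, 5, 6]` → y = [4, 5, 6]
`swap_contents(x, y)` → no visible change to tracked variables
`print(x, y)` → prints [1, 2, 3] [4, 5, 6]
`x = [1, 2, 3]` → x = [1, 2, 3]
`y = [4, 5, 6]` → y = [4, 5, 6]
`swap_elements(x, y, 0, 0)` → x = [4, 2, 3]; y = [1, 5, 6]
`print(x, y)` → prints [4, 2, 3] [1, 5, 6]

Answer:
[1, 2, 3] [4, 5, 6]
[4, 2, 3] [1, 5, 6]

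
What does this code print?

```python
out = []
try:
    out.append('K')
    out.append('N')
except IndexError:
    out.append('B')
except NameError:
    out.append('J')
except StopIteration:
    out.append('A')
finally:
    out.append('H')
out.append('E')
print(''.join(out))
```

Execution trace: 'K' (try body) → 'N' (try body, no exception) → 'H' (finally) → 'E' (after the try/except). Output: KNHE

Answer: KNHE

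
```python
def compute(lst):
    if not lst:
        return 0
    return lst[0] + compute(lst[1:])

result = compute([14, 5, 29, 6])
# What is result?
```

14 + 5 + 29 + 6 + 0 = 54

Answer: 54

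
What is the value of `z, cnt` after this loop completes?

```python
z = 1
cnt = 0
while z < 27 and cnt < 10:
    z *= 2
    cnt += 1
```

Double until >= 27 or 10 iterations
`z, cnt` takes the values: (1, 0) → (2, 0) → (2, 1) → (4, 1) → (4, 2) → (8, 2) → (8, 3) → (16, 3) → (16, 4) → (32, 4) → (32, 5)

Answer: 32, 5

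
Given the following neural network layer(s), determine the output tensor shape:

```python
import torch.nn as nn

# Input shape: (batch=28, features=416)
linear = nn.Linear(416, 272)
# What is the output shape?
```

Input: (28, 416) -> Output: (28, 272)

Answer: (28, 272)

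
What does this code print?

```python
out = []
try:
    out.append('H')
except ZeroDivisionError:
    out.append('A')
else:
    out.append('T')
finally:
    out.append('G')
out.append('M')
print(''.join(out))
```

Execution trace: 'H' (try body, no exception) → 'T' (else) → 'G' (finally) → 'M' (after the try/except). Output: HTGM

Answer: HTGM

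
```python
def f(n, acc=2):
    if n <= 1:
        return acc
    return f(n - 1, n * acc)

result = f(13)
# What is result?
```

Accumulator trace (n, acc): (13, 2) -> (12, 26) -> (11, 312) -> (10, 3432) -> (9, 34320) -> (8, 308880) -> (7, 2471040) -> (6, 17297280) -> (5, 103783680) -> (4, 518918400) -> (3, 2075673600) -> (2, 6227020800) -> (1, 12454041600) -> return 12454041600

Answer: 12454041600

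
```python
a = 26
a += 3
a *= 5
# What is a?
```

Trace:
`a = 26` → a = 26
`a += 3` → a = 29
`a *= 5` → a = 145
So a = 145

Answer: 145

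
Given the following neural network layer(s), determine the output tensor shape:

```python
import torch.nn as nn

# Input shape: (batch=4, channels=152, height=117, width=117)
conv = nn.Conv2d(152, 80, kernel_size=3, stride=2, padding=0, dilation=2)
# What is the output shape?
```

Input: (4, 152, 117, 117) -> Output: (4, 80, 57, 57)

Answer: (4, 80, 57, 57)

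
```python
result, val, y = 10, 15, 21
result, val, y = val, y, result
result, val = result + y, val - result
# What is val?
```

Trace:
`result, val, y = 10, 15, 21` → result = 10; val = 15; y = 21
`result, val, y = val, y, result` → result = 15; val = 21; y = 10
`result, val = result + y, val - result` → result = 25; val = 6
So val = 6

Answer: 6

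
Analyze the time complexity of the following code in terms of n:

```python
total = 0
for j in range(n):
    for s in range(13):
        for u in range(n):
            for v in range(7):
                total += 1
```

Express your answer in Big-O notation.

Each loop level contributes: n × 1 × n × 1. Multiplying the contributions gives O(n^2).

Answer: O(n^2)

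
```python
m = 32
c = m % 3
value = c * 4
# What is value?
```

Trace:
`m = 32` → m = 32
`c = m % 3` → c = 2
`value = c * 4` → value = 8
So value = 8

Answer: 8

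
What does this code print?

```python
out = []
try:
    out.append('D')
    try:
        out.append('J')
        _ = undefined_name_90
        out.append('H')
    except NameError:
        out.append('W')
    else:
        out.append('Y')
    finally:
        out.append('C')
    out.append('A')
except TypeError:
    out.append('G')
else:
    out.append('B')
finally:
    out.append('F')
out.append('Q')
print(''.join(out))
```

Execution trace: 'D' (try body) → 'J' (inner try body) → 'W' (inner except NameError) → 'C' (inner finally) → 'A' (try body, no exception) → 'B' (else) → 'F' (finally) → 'Q' (after the try/except). Output: DJWCABFQ

Answer: DJWCABFQ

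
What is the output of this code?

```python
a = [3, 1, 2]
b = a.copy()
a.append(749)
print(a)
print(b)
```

Key concept: list.copy() creates independent copy.
Step by step:
`a = [3, 1, 2]` → a = [3, 1, 2]
`b = a.copy()` → b = [3, 1, 2]
`a.append(749)` → a = [3, 1, 2, 749]
`print(a)` → prints [3, 1, 2, 749]
`print(b)` → prints [3, 1, 2]

Answer:
[3, 1, 2, 749]
[3, 1, 2]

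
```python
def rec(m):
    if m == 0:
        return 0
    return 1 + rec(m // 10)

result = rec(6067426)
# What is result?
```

Count of digits of 6067426: 7

Answer: 7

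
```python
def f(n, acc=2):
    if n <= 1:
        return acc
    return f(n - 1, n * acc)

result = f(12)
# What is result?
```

Accumulator trace (n, acc): (12, 2) -> (11, 24) -> (10, 264) -> (9, 2640) -> (8, 23760) -> (7, 190080) -> (6, 1330560) -> (5, 7983360) -> (4, 39916800) -> (3, 159667200) -> (2, 479001600) -> (1, 958003200) -> return 958003200

Answer: 958003200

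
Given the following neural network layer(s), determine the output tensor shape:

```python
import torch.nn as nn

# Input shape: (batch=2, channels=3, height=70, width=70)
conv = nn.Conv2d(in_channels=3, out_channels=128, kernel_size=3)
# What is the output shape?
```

Input: (2, 3, 70, 70) -> Output: (2, 128, 68, 68)

Answer: (2, 128, 68, 68)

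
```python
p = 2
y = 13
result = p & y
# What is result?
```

Trace:
`p = 2` → p = 2
`y = 13` → y = 13
`result = p & y` → result = 0
So result = 0

Answer: 0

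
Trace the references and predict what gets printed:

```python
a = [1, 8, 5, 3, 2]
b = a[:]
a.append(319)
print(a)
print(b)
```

Key concept: slice [:] creates copy.
Step by step:
`a = [1, 8, 5, 3, 2]` → a = [1, 8, 5, 3, 2]
`b = a[:]` → b = [1, 8, 5, 3, 2]
`a.append(319)` → a = [1, 8, 5, 3, 2, 319]
`print(a)` → prints [1, 8, 5, 3, 2, 319]
`print(b)` → prints [1, 8, 5, 3, 2]

Answer:
[1, 8, 5, 3, 2, 319]
[1, 8, 5, 3, 2]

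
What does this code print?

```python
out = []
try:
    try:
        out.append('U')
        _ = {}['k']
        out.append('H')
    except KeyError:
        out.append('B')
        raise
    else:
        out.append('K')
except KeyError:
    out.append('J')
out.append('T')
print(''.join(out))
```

Execution trace: 'U' (inner try body) → 'B' (inner except KeyError) → 'J' (outer except KeyError) → 'T' (after the try/except). Output: UBJT

Answer: UBJT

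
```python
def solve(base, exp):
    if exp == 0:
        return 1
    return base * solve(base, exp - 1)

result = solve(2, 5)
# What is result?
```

solve(2, 5) = 2 * 2 * 2 * 2 * 2 = 32

Answer: 32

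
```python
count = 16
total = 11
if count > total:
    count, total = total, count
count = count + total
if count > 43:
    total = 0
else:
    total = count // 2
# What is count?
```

Trace:
`count = 16` → count = 16
`total = 11` → total = 11
`if count > total: ...` → count > total is True → count = 11; total = 16
`count = count + total` → count = 27
`if count > 43: ...` → count > 43 is False, take else branch → total = 13
So count = 27

Answer: 27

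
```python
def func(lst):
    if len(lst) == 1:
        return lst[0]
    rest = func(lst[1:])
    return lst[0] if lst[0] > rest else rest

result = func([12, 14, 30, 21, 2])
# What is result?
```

Recursive max over [12, 14, 30, 21, 2] = 30

Answer: 30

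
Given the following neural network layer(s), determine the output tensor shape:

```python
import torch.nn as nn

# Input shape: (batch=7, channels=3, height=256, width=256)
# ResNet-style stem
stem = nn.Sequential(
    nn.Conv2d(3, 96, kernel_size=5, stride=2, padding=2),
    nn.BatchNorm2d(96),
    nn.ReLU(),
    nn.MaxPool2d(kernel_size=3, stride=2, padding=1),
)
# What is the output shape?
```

Input: (7, 3, 256, 256) -> after Conv2d 5x5 stride=2: (7, 96, 128, 128) -> Output: (7, 96, 64, 64)

Answer: (7, 96, 64, 64)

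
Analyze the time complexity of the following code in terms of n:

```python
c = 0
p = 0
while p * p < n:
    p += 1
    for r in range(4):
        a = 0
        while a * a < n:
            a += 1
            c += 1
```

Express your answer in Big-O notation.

Each loop level contributes: √n × 1 × √n. Multiplying the contributions gives O(n).

Answer: O(n)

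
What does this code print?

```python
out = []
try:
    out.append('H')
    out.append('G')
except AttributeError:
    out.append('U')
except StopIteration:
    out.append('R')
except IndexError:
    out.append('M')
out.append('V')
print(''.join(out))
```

Execution trace: 'H' (try body) → 'G' (try body, no exception) → 'V' (after the try/except). Output: HGV

Answer: HGV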